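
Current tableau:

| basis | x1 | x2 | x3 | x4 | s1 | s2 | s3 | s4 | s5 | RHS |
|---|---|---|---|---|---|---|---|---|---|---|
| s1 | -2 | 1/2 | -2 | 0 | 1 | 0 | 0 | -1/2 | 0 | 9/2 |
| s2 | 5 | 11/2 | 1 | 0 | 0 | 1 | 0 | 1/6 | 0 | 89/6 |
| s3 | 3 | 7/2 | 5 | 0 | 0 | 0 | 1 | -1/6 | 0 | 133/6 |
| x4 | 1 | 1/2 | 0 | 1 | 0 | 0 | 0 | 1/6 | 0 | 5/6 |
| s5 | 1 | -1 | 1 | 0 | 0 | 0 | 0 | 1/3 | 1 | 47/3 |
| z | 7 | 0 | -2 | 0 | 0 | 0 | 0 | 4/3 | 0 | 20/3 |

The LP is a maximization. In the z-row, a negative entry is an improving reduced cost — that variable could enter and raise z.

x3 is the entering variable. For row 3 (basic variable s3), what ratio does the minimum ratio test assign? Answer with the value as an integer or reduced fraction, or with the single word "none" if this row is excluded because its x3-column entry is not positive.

Ratio = RHS / (x3 entry) = (133/6) / 5 = 133/30.

133/30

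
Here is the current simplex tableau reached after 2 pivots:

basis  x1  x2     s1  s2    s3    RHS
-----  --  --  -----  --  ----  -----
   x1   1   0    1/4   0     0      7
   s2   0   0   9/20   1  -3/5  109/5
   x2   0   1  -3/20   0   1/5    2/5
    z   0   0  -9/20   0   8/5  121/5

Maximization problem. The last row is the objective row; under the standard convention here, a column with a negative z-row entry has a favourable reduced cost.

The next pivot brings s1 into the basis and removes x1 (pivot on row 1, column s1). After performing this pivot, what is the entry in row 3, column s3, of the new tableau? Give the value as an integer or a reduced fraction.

Pivot element is row 1, column s1: 1/4.
Normalize row 1: new (row 1, s3) = 0/(1/4) = 0.
row 3 ← row 3 − (-3/20)·(new row 1): 1/5 − (-3/20)·0 = 1/5.

1/5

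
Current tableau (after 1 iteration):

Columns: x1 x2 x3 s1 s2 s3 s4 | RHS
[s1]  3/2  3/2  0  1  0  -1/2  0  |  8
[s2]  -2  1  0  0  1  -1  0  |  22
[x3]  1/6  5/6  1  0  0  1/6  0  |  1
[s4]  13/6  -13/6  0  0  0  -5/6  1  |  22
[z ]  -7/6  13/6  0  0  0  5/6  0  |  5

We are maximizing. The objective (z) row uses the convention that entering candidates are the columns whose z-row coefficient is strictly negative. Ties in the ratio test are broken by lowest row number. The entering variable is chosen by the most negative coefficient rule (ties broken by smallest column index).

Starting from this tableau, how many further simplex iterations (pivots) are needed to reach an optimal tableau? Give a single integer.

1

pivot: x1 in, s1 out → z = 101/9
No improving column remains; optimal.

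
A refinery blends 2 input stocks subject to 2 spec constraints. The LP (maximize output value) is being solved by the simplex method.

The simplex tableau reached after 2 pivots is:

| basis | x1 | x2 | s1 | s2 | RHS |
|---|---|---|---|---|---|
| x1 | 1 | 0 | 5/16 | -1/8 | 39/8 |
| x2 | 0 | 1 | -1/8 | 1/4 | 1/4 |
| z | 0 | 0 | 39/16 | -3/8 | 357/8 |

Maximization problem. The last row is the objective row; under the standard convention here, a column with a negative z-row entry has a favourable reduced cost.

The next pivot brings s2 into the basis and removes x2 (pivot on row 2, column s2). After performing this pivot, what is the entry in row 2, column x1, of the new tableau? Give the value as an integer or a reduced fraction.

0

Pivot element is row 2, column s2: 1/4.
Normalize row 2: new (row 2, x1) = 0/(1/4) = 0.
Row 2 is the pivot row, so the entry is 0.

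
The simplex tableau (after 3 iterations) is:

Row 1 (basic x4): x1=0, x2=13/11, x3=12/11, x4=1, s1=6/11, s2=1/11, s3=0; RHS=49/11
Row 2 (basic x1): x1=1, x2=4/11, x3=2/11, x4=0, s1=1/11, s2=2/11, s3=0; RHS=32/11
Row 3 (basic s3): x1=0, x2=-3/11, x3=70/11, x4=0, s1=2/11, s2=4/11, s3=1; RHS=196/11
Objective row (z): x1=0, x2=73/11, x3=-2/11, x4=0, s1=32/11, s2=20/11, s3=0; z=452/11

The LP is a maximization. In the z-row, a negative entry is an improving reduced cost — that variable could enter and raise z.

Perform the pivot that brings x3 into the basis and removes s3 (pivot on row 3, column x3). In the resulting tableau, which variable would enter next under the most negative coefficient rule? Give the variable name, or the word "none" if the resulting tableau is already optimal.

Pivot element 70/11. New z-row = old z-row − (-2/11)·(row 3/(70/11)).
Updated z-row coefficients: x1: 0, x2: 232/35, x3: 0, x4: 0, s1: 102/35, s2: 64/35, s3: 1/35.
No coefficient is strictly negative; the tableau after this pivot is optimal.

none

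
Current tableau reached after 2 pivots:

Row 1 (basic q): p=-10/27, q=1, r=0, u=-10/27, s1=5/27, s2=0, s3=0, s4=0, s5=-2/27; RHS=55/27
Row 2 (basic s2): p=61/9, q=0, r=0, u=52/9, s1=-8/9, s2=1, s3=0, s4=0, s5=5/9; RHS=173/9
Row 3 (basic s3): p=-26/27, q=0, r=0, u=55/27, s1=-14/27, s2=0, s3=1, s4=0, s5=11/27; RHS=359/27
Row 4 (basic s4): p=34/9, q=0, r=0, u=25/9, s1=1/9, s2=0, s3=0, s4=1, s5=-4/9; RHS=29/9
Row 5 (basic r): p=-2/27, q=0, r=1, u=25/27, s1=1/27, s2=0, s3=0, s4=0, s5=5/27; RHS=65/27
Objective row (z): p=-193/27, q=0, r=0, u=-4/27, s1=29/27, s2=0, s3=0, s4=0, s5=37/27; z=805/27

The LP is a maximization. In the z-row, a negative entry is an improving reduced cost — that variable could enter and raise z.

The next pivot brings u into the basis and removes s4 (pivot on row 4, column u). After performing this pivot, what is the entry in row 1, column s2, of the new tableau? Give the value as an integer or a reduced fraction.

Pivot element is row 4, column u: 25/9.
Normalize row 4: new (row 4, s2) = 0/(25/9) = 0.
row 1 ← row 1 − (-10/27)·(new row 4): 0 − (-10/27)·0 = 0.

0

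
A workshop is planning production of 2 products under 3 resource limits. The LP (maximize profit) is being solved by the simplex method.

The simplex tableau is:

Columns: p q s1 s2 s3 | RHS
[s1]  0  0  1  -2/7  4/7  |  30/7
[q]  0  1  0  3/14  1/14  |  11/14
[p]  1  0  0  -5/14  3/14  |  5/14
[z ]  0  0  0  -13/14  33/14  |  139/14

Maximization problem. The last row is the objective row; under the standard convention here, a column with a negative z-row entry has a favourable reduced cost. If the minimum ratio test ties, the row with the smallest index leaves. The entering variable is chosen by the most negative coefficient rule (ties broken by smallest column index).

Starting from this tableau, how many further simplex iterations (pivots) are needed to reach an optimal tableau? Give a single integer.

pivot: s2 in, q out → z = 40/3
No improving column remains; optimal.

1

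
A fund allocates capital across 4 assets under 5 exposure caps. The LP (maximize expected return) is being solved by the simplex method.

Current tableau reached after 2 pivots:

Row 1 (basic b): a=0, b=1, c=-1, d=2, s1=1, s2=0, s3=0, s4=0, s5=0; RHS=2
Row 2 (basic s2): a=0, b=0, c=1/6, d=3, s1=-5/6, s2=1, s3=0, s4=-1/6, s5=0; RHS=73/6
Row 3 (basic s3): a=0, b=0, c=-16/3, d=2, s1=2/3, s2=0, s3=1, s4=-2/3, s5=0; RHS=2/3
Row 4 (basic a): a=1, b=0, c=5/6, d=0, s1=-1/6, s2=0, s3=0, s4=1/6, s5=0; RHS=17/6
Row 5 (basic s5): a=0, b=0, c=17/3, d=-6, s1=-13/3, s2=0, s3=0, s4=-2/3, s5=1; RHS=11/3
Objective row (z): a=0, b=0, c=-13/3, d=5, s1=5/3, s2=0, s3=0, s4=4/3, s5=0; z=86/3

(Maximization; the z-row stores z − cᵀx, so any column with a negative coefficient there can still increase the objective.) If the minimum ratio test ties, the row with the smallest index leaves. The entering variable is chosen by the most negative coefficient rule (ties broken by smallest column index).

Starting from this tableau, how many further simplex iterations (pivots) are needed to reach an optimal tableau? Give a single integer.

2

pivot: c in, s5 out → z = 535/17
pivot: s1 in, a out → z = 79/2
No improving column remains; optimal.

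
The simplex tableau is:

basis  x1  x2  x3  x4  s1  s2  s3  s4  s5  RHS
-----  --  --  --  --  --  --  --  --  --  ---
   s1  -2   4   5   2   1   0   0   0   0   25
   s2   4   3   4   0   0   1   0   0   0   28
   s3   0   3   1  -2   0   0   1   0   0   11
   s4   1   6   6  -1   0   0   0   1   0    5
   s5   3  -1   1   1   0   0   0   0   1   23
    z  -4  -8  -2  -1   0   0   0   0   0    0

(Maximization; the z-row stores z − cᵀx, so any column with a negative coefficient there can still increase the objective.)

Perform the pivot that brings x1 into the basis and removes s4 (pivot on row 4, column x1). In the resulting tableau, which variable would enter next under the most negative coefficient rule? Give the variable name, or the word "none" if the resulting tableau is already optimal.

x4

Pivot element 1. New z-row = old z-row − (-4)·(row 4/1).
Updated z-row coefficients: x1: 0, x2: 16, x3: 22, x4: -5, s1: 0, s2: 0, s3: 0, s4: 4, s5: 0.
The most negative is -5 in column x4, so x4 would enter next.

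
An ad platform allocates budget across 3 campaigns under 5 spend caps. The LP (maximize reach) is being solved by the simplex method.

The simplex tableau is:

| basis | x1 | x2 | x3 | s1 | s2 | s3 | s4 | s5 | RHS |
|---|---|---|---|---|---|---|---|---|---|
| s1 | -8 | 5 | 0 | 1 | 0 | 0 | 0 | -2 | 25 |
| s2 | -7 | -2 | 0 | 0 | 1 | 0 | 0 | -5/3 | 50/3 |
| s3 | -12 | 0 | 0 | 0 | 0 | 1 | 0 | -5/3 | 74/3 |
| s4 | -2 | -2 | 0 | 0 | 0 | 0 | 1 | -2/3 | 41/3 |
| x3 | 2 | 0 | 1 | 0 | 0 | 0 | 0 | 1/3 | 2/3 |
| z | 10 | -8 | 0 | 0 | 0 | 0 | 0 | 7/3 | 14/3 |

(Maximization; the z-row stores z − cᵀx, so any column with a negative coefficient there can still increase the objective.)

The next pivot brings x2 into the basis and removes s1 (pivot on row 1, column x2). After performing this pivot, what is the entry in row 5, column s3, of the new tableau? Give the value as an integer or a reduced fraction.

Pivot element is row 1, column x2: 5.
Normalize row 1: new (row 1, s3) = 0/5 = 0.
row 5 ← row 5 − 0·(new row 1): 0 − 0·0 = 0.

0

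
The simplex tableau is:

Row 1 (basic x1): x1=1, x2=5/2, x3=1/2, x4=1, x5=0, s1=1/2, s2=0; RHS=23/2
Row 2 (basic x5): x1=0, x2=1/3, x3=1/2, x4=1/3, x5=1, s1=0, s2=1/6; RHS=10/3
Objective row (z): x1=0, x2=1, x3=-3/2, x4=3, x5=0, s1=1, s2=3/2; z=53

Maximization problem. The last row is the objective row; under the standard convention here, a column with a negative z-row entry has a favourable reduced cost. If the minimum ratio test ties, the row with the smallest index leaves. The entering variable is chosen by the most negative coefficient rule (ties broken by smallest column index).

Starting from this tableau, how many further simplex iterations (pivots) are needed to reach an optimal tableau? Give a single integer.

pivot: x3 in, x5 out → z = 63
No improving column remains; optimal.

1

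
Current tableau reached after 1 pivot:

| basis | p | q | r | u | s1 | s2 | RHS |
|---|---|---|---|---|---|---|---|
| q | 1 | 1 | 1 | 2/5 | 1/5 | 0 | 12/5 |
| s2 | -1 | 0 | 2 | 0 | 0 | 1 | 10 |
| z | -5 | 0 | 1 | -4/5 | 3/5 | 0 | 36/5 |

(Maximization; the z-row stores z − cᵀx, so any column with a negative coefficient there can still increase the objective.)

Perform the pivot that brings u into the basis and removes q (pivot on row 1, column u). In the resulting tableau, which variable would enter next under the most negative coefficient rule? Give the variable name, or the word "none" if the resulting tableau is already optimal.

p

Pivot element 2/5. New z-row = old z-row − (-4/5)·(row 1/(2/5)).
Updated z-row coefficients: p: -3, q: 2, r: 3, u: 0, s1: 1, s2: 0.
The most negative is -3 in column p, so p would enter next.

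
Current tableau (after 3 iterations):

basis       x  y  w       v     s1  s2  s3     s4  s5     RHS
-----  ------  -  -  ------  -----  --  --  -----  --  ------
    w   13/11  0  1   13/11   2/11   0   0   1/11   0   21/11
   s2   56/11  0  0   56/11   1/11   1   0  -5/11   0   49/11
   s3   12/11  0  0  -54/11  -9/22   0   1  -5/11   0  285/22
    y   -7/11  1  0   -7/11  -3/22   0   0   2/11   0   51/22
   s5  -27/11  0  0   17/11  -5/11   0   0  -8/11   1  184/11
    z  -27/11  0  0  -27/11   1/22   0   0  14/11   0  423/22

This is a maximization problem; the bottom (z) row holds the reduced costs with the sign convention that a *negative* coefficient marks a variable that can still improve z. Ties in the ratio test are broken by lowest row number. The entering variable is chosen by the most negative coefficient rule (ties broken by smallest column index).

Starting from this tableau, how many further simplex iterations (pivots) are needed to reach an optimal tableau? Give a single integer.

pivot: x in, s2 out → z = 171/8
No improving column remains; optimal.

1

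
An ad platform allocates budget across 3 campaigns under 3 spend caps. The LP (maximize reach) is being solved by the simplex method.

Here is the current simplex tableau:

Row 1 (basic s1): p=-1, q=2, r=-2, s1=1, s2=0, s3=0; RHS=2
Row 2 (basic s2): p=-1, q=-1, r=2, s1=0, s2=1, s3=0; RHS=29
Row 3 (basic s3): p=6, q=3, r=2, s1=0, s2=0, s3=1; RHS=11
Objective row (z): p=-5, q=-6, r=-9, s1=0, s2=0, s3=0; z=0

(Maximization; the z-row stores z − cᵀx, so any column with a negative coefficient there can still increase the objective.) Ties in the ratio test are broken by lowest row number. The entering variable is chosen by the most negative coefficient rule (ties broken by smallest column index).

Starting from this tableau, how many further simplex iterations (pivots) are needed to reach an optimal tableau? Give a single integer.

pivot: r in, s3 out → z = 99/2
No improving column remains; optimal.

1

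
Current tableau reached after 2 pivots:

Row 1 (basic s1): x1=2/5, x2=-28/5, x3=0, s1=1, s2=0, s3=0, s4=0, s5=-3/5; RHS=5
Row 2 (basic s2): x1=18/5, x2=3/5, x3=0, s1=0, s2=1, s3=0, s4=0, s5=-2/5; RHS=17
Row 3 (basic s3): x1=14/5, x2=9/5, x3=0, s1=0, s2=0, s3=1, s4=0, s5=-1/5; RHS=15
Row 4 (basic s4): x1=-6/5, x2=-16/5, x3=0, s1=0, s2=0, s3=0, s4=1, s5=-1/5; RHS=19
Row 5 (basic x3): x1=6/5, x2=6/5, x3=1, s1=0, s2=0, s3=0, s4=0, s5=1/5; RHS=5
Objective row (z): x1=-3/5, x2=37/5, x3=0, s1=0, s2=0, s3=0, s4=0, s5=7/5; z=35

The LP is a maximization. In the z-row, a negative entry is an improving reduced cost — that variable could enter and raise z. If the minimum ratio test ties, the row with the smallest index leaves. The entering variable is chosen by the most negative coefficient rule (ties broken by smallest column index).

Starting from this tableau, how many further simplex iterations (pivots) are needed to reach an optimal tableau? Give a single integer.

pivot: x1 in, x3 out → z = 75/2
No improving column remains; optimal.

1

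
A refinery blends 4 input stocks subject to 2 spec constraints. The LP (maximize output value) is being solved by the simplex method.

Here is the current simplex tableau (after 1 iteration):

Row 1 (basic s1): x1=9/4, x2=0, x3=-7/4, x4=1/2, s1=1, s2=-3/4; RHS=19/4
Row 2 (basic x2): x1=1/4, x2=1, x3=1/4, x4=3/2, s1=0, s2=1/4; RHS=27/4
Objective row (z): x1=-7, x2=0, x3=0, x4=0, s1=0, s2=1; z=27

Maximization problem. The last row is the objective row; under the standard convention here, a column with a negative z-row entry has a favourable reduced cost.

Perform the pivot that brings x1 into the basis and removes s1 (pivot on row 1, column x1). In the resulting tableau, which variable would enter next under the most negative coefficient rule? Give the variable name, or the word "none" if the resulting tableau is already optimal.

Pivot element 9/4. New z-row = old z-row − (-7)·(row 1/(9/4)).
Updated z-row coefficients: x1: 0, x2: 0, x3: -49/9, x4: 14/9, s1: 28/9, s2: -4/3.
The most negative is -49/9 in column x3, so x3 would enter next.

x3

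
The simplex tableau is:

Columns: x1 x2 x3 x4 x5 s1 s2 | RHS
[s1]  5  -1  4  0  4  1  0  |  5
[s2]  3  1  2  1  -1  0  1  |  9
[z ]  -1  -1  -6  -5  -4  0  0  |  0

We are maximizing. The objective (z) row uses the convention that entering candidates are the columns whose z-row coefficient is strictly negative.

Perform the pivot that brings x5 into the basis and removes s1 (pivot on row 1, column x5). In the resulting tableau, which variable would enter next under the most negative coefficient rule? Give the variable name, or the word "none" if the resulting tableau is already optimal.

Pivot element 4. New z-row = old z-row − (-4)·(row 1/4).
Updated z-row coefficients: x1: 4, x2: -2, x3: -2, x4: -5, x5: 0, s1: 1, s2: 0.
The most negative is -5 in column x4, so x4 would enter next.

x4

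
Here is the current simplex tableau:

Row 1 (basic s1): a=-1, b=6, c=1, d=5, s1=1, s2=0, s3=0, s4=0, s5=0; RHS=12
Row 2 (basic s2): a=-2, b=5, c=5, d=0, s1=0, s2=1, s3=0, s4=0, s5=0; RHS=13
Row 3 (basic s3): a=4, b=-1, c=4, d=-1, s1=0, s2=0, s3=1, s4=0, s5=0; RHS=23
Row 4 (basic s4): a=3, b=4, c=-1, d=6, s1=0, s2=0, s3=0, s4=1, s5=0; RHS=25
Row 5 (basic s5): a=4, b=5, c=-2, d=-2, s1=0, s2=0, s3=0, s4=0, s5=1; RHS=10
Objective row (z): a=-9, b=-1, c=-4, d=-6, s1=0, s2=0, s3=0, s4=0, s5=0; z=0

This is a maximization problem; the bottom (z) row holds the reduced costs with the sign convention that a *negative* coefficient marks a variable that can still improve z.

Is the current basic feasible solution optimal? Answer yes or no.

Column a has objective-row coefficient -9, which is negative; an improving pivot exists, so not yet optimal.

no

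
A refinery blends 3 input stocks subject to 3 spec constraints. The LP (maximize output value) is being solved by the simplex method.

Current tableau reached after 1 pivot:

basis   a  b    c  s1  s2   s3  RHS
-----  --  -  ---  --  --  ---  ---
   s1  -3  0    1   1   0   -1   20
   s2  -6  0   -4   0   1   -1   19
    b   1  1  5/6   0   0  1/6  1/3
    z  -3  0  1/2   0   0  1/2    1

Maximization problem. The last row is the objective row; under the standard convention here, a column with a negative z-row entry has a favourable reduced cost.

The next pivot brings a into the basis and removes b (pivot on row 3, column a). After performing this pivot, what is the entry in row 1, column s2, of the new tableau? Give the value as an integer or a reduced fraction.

Pivot element is row 3, column a: 1.
Normalize row 3: new (row 3, s2) = 0/1 = 0.
row 1 ← row 1 − (-3)·(new row 3): 0 − (-3)·0 = 0.

0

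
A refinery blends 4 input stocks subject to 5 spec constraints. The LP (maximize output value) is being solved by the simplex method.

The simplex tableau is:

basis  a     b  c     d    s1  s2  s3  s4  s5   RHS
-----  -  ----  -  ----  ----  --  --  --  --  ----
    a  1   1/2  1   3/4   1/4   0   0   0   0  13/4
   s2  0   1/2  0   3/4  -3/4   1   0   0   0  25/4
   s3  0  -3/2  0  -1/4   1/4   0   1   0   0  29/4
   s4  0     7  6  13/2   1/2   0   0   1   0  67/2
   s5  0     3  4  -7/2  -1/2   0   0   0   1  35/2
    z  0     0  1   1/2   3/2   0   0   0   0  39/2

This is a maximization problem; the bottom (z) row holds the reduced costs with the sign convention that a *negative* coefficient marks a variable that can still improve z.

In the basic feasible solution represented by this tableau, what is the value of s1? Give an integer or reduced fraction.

s1 is nonbasic (not in the basis column), so its value in the current BFS is 0.

0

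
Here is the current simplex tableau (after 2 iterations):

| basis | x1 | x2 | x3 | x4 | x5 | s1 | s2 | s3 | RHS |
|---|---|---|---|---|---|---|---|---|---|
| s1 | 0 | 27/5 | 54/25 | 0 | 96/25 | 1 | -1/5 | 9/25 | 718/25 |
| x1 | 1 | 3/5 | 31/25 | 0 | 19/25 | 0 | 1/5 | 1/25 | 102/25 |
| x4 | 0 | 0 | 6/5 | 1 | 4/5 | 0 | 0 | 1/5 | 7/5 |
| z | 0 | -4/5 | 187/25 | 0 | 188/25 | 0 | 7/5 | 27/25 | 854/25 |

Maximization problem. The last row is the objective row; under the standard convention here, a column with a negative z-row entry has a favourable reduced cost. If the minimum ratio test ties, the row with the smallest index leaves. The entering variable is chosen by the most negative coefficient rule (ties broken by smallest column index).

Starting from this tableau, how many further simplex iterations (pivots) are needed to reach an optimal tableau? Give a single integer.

1

pivot: x2 in, s1 out → z = 5186/135
No improving column remains; optimal.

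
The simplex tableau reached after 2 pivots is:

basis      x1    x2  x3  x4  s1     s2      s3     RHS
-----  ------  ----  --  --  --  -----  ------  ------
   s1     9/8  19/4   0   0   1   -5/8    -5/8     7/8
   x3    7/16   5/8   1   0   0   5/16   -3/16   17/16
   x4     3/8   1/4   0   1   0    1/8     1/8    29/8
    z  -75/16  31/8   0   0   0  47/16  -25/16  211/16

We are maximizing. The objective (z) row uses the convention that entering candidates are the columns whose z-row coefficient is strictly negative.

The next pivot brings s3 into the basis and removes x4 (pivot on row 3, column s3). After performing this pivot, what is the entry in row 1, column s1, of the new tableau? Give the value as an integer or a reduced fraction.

1

Pivot element is row 3, column s3: 1/8.
Normalize row 3: new (row 3, s1) = 0/(1/8) = 0.
row 1 ← row 1 − (-5/8)·(new row 3): 1 − (-5/8)·0 = 1.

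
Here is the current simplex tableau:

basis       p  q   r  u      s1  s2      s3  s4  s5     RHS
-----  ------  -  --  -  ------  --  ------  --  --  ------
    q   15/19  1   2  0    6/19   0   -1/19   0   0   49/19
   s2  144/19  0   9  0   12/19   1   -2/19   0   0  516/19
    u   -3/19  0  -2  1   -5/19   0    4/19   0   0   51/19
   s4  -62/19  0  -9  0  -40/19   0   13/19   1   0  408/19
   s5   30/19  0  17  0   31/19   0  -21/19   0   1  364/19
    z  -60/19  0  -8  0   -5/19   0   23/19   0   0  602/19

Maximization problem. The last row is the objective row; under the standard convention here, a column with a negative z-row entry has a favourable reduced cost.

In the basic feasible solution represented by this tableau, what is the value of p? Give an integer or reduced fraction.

0

p is nonbasic (not in the basis column), so its value in the current BFS is 0.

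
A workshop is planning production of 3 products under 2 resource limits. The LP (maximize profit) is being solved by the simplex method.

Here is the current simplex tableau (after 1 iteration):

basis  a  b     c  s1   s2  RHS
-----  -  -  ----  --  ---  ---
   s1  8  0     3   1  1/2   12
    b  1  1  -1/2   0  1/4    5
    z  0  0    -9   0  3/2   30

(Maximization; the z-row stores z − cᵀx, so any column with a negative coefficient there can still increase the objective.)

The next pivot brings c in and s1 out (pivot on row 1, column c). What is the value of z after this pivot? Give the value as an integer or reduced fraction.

Minimum ratio for c: 12/3 = 4.
z changes by −(z-row coeff of c)·ratio = −(-9)·4 = 36.
New z = 30 + 36 = 66.

66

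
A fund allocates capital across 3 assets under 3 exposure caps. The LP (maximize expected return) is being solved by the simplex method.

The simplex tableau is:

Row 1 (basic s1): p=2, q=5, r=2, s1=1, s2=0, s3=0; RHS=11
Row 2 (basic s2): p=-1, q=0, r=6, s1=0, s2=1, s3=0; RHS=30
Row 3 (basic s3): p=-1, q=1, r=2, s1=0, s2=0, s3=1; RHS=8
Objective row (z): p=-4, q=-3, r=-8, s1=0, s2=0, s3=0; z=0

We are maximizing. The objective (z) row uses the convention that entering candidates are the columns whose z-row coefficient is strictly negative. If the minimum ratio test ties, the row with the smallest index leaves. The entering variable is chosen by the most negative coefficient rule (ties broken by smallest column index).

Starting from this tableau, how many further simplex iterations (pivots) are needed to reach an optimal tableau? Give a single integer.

2

pivot: r in, s3 out → z = 32
pivot: p in, s1 out → z = 40
No improving column remains; optimal.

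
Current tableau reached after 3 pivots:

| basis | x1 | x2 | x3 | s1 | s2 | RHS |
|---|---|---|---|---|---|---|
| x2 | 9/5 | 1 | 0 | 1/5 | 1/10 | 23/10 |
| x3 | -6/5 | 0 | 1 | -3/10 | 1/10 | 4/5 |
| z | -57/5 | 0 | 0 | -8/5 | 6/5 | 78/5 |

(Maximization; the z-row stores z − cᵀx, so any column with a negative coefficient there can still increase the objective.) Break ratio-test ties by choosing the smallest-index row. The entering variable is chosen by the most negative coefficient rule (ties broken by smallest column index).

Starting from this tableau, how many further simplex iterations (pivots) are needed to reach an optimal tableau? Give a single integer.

pivot: x1 in, x2 out → z = 181/6
pivot: s1 in, x1 out → z = 34
No improving column remains; optimal.

2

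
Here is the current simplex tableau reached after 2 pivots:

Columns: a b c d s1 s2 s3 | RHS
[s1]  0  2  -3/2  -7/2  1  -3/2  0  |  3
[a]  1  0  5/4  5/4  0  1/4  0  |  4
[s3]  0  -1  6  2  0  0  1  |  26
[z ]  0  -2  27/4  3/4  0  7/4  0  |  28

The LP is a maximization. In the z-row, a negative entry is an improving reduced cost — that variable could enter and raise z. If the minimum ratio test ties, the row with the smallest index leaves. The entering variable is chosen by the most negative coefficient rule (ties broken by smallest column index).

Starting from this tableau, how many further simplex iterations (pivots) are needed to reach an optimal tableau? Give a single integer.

pivot: b in, s1 out → z = 31
pivot: d in, a out → z = 199/5
No improving column remains; optimal.

2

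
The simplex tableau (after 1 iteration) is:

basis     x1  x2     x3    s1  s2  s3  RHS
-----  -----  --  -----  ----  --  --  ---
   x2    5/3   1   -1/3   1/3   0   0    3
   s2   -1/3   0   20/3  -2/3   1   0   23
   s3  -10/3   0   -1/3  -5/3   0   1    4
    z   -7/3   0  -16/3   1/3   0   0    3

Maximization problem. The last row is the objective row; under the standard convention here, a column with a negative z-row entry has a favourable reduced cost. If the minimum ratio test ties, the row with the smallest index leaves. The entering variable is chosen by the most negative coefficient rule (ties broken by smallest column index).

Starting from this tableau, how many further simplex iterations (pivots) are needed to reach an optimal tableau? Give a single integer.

pivot: x3 in, s2 out → z = 107/5
pivot: x1 in, x2 out → z = 922/33
No improving column remains; optimal.

2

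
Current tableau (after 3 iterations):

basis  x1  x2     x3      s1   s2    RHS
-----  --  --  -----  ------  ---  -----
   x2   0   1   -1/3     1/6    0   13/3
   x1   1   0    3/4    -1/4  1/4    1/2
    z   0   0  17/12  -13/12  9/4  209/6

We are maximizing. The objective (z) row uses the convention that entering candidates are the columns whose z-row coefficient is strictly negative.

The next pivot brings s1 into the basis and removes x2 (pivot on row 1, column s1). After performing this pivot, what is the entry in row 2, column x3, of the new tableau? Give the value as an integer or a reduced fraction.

1/4

Pivot element is row 1, column s1: 1/6.
Normalize row 1: new (row 1, x3) = (-1/3)/(1/6) = -2.
row 2 ← row 2 − (-1/4)·(new row 1): 3/4 − (-1/4)·(-2) = 1/4.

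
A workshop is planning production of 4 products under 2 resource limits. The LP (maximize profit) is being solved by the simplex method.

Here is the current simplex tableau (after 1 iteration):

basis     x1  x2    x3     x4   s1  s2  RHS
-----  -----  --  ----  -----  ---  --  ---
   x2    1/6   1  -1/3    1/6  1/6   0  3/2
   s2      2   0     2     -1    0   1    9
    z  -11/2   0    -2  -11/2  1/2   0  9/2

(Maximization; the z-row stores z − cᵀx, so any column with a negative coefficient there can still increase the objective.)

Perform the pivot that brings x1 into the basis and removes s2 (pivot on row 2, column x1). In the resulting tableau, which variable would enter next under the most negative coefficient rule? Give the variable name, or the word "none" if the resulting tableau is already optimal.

Pivot element 2. New z-row = old z-row − (-11/2)·(row 2/2).
Updated z-row coefficients: x1: 0, x2: 0, x3: 7/2, x4: -33/4, s1: 1/2, s2: 11/4.
The most negative is -33/4 in column x4, so x4 would enter next.

x4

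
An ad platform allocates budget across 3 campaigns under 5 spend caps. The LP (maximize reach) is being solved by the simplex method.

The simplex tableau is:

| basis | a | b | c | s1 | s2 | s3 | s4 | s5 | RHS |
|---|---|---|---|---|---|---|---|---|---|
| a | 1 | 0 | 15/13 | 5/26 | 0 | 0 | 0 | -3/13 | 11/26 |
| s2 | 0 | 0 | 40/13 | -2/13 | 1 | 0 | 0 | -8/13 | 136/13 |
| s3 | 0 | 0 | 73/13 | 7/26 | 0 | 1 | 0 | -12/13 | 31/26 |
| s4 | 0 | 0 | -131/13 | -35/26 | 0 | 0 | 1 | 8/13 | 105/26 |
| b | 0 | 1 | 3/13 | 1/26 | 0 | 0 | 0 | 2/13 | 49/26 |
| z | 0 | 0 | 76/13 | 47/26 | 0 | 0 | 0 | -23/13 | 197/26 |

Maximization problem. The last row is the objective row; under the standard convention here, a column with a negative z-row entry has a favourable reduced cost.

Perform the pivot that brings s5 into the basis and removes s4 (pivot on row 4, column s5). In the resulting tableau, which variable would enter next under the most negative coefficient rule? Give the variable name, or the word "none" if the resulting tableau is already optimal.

Pivot element 8/13. New z-row = old z-row − (-23/13)·(row 4/(8/13)).
Updated z-row coefficients: a: 0, b: 0, c: -185/8, s1: -33/16, s2: 0, s3: 0, s4: 23/8, s5: 0.
The most negative is -185/8 in column c, so c would enter next.

c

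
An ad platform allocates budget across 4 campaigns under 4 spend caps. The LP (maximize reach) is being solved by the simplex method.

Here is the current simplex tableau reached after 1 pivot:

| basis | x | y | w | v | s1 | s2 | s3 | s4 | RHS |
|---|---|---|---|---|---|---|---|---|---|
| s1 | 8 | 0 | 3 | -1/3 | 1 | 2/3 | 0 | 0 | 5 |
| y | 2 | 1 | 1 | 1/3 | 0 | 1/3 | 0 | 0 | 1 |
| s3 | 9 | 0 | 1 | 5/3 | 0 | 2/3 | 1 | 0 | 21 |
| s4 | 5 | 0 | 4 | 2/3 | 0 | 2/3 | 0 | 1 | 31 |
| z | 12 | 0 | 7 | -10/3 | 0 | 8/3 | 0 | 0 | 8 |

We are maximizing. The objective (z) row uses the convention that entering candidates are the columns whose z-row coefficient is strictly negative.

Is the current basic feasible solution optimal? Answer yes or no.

no

Column v has objective-row coefficient -10/3, which is negative; an improving pivot exists, so not yet optimal.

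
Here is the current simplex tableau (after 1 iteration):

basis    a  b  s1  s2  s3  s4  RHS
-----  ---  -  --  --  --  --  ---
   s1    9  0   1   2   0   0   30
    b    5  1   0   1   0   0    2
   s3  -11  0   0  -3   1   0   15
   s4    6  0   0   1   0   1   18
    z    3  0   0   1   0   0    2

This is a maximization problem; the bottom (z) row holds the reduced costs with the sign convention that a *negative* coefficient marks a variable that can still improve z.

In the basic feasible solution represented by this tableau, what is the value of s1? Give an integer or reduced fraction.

30

s1 is basic (row 1); its value is the RHS of that row: 30.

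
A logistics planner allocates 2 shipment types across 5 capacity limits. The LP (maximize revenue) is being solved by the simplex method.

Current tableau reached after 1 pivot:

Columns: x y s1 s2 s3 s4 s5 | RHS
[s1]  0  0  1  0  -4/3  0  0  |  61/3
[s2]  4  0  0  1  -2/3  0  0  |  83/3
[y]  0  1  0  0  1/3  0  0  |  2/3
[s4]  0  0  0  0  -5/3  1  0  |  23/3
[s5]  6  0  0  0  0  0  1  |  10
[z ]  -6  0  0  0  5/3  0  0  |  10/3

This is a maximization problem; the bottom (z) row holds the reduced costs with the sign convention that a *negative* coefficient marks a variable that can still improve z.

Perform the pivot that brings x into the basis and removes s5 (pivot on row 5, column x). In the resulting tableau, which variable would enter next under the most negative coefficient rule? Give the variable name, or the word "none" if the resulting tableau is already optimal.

none

Pivot element 6. New z-row = old z-row − (-6)·(row 5/6).
Updated z-row coefficients: x: 0, y: 0, s1: 0, s2: 0, s3: 5/3, s4: 0, s5: 1.
No coefficient is strictly negative; the tableau after this pivot is optimal.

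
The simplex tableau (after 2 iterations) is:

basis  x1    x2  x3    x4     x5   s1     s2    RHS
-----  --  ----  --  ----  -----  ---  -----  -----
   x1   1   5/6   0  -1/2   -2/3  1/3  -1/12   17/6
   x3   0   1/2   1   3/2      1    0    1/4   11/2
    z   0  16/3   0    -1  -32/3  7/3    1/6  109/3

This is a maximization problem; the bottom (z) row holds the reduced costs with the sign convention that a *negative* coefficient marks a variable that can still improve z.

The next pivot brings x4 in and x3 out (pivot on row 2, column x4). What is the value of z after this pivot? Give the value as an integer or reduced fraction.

Minimum ratio for x4: (11/2)/(3/2) = 11/3.
z changes by −(z-row coeff of x4)·ratio = −(-1)·(11/3) = 11/3.
New z = 109/3 + (11/3) = 40.

40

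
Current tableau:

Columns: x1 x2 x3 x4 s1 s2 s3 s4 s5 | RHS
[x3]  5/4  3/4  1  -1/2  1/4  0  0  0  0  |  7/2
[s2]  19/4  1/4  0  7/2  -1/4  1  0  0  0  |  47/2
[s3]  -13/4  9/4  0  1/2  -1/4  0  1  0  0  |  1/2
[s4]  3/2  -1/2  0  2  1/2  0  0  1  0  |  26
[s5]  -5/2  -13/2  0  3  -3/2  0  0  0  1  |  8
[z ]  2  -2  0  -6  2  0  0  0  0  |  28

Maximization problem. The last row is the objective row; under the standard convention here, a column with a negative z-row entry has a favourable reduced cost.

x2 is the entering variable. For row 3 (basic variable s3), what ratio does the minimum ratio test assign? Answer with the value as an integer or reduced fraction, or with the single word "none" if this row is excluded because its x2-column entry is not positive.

Ratio = RHS / (x2 entry) = (1/2) / (9/4) = 2/9.

2/9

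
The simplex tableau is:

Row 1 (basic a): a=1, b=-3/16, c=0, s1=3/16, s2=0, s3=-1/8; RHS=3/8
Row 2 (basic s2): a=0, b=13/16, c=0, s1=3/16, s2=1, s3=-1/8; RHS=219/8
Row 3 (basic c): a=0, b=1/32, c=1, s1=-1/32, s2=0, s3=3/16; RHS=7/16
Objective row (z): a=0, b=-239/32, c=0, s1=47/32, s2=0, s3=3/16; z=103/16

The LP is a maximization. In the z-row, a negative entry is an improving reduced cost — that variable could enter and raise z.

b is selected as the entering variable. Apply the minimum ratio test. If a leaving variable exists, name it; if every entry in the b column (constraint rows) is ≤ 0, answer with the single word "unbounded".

Ratios: row 1 (a): entry -3/16 ≤ 0, skip; row 2 (s2): (219/8)/(13/16) = 438/13; row 3 (c): (7/16)/(1/32) = 14.
Minimum ratio is in the c row, so c leaves.

c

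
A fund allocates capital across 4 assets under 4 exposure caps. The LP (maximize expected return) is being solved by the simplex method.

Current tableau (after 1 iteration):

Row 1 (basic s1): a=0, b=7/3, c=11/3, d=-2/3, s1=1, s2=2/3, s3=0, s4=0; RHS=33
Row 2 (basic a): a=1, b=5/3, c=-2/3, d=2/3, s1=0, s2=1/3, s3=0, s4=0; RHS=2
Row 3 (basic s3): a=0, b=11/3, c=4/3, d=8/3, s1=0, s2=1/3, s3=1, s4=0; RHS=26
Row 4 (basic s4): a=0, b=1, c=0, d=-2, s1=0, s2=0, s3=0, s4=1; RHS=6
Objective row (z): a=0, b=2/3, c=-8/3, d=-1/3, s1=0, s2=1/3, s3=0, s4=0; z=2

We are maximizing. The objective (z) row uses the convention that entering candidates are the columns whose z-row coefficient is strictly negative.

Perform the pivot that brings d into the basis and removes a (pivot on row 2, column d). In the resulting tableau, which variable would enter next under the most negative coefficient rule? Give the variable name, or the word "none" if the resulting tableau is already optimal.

c

Pivot element 2/3. New z-row = old z-row − (-1/3)·(row 2/(2/3)).
Updated z-row coefficients: a: 1/2, b: 3/2, c: -3, d: 0, s1: 0, s2: 1/2, s3: 0, s4: 0.
The most negative is -3 in column c, so c would enter next.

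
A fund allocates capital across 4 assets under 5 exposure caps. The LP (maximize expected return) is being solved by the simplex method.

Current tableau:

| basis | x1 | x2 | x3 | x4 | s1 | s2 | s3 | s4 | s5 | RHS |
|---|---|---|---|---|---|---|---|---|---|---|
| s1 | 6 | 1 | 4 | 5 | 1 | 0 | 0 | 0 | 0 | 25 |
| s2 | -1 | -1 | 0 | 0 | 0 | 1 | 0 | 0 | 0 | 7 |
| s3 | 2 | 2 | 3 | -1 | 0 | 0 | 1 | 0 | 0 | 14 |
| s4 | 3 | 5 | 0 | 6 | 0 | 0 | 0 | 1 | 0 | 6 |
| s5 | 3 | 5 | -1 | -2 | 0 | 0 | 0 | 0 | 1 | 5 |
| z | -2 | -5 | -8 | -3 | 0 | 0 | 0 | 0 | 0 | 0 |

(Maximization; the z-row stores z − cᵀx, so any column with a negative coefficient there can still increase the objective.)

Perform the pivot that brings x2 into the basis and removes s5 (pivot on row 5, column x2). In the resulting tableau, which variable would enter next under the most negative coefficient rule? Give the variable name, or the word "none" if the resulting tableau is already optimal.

Pivot element 5. New z-row = old z-row − (-5)·(row 5/5).
Updated z-row coefficients: x1: 1, x2: 0, x3: -9, x4: -5, s1: 0, s2: 0, s3: 0, s4: 0, s5: 1.
The most negative is -9 in column x3, so x3 would enter next.

x3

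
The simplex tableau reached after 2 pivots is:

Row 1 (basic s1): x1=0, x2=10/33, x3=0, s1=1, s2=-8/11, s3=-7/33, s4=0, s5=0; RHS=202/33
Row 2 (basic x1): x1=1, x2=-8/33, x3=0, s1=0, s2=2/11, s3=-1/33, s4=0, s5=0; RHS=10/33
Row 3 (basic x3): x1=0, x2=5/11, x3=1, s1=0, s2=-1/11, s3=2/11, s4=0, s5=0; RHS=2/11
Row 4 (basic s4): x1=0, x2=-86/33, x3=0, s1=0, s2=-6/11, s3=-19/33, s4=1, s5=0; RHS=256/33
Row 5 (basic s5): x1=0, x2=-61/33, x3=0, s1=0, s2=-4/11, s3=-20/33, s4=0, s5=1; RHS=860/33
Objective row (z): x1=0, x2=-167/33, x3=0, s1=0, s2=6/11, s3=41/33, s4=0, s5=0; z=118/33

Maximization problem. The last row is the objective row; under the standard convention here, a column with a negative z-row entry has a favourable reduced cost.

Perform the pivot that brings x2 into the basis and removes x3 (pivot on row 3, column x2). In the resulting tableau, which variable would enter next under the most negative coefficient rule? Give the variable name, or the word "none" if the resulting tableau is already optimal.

Pivot element 5/11. New z-row = old z-row − (-167/33)·(row 3/(5/11)).
Updated z-row coefficients: x1: 0, x2: 0, x3: 167/15, s1: 0, s2: -7/15, s3: 49/15, s4: 0, s5: 0.
The most negative is -7/15 in column s2, so s2 would enter next.

s2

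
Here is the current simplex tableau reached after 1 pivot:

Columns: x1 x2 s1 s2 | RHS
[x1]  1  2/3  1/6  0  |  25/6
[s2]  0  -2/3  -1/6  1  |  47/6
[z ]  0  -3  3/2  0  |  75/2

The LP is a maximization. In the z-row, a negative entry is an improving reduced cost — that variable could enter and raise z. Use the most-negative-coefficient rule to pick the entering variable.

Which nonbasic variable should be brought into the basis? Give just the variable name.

x2

Objective-row coefficients: x1: 0, x2: -3, s1: 3/2, s2: 0.
The most negative is -3 in column x2, so x2 enters.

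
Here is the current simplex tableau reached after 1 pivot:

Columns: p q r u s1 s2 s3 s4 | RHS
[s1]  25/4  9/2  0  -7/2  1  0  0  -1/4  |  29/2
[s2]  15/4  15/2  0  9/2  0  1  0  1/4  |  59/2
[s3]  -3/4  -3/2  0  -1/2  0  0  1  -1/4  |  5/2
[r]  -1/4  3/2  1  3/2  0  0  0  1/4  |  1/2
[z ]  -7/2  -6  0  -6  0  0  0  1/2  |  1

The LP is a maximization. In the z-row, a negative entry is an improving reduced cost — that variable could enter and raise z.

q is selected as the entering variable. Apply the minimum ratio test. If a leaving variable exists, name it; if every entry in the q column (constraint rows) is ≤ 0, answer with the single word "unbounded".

r

Ratios: row 1 (s1): (29/2)/(9/2) = 29/9; row 2 (s2): (59/2)/(15/2) = 59/15; row 3 (s3): entry -3/2 ≤ 0, skip; row 4 (r): (1/2)/(3/2) = 1/3.
Minimum ratio is in the r row, so r leaves.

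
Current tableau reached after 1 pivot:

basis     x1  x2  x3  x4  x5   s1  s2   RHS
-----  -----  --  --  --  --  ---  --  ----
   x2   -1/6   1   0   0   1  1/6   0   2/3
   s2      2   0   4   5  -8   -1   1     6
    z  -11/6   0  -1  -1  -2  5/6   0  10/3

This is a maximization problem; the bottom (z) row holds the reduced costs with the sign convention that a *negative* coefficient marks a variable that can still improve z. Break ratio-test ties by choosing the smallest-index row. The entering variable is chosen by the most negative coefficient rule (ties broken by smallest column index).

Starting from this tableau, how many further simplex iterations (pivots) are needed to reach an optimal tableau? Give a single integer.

pivot: x5 in, x2 out → z = 14/3
pivot: x1 in, s2 out → z = 83/2
No improving column remains; optimal.

2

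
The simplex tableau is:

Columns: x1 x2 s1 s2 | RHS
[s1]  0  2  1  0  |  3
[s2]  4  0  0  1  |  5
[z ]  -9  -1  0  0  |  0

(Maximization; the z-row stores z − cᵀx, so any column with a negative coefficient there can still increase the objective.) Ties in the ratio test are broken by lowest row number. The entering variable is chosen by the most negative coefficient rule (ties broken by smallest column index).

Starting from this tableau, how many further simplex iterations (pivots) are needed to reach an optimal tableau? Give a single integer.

pivot: x1 in, s2 out → z = 45/4
pivot: x2 in, s1 out → z = 51/4
No improving column remains; optimal.

2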